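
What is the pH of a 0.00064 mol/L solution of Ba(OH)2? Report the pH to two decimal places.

Ba(OH)2 is a strong base (each formula unit releases 2 OH-); [OH-] = 0.00128 M.
pOH = -log(0.00128) = 2.89
pH = 14.00 - 2.89 = 11.11

pH = 11.11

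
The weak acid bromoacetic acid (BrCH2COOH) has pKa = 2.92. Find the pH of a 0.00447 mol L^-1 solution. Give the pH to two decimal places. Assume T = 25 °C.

BrCH2COOH ⇌ BrCH2COO- + H+
Ka = 10^(−2.92) = 1.20 × 10^-3
From the ICE table, Ka = [H+]²/(0.00447 − [H+]) = 1.20 × 10^-3.
The 5% rule fails; solving [H+]² + Ka·[H+] − Ka·C₀ = 0 exactly:
[H+] = [−0.0012 + √(0.0012² + 2.15e-05)]/2 = 1.79 × 10^-3 M
pH = −log(1.79 × 10^-3) = 2.75

pH = 2.75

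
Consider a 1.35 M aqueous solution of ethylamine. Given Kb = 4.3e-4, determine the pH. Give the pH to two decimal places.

C2H5NH2 + H2O ⇌ C2H5NH3+ + OH-
Let x = [OH-] at equilibrium. Kb = x²/(1.35 − x).
Neglecting x in the denominator: x = √(4.3 × 10^-4 × 1.35) = 2.41 × 10^-2 M
Check: 1.8% ionized — well under 5%, approximation valid.
pOH = 1.62, so pH = 14.00 − pOH = 12.38

pH = 12.38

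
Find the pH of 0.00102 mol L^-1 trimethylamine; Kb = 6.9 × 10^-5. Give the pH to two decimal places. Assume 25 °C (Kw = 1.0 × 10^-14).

(CH3)3N + H2O ⇌ (CH3)3NH+ + OH-
Let x = [OH-] at equilibrium. Kb = x²/(0.00102 − x).
Here C₀/Kb ≈ 14.8, so the small-x approximation fails. Use the quadratic:
x = [−6.9e-05 + √(6.9e-05² + 2.82e-07)]/2 = 2.33 × 10^-4 M
pOH = −log(2.33 × 10^-4) = 3.63; pH = 14.00 − 3.63 = 10.37

pH = 10.37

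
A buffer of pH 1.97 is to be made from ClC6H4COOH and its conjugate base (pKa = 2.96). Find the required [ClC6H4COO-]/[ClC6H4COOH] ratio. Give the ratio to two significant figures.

pH = pKa + log(r) ⇒ log(r) = 1.97 − 2.96 = -0.99
r = [ClC6H4COO-]/[ClC6H4COOH] = 10^(-0.99) = 0.102

ratio = 0.10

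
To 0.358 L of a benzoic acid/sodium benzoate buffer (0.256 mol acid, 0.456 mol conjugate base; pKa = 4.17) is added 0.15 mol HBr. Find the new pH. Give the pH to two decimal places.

Added H+ converts C6H5COO- to C6H5COOH: C6H5COOH → 0.406 mol, C6H5COO- → 0.306 mol.
pH = pKa + log([A⁻]/[HA]) = 4.17 + log(0.306/0.406) = 4.17 -0.123

pH = 4.05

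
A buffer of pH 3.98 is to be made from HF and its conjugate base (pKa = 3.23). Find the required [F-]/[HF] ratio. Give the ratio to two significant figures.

pH = pKa + log(r) ⇒ log(r) = 3.98 − 3.23 = +0.75
r = [F-]/[HF] = 10^(+0.75) = 5.62

ratio = 5.6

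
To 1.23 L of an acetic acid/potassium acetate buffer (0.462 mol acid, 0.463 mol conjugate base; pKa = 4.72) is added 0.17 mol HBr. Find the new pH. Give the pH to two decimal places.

pH = 4.39

Added H+ converts CH3COO- to CH3COOH: CH3COOH → 0.632 mol, CH3COO- → 0.293 mol.
pH = pKa + log(n_CH3COO-/n_CH3COOH) = 4.72 + log(0.293/0.632) = 4.72 + (-0.334)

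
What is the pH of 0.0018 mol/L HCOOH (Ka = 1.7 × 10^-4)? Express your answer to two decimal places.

pH = 3.32

HCOOH ⇌ HCOO- + H+
Ka = x²/(0.0018 − x) = 1.7 × 10^-4
x is not negligible relative to C₀; solve x² + 0.00017·x − 3.06e-07 = 0.
x = [−0.00017 + √(0.00017² + 1.22e-06)]/2 = 4.75 × 10^-4 M
pH = −log(4.75 × 10^-4) = 3.32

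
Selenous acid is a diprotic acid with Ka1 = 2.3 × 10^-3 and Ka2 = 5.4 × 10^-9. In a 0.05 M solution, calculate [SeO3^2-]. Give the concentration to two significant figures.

5.4 × 10^-9 M

First ionization gives [H+] ≈ [HSeO3-] = 9.64 × 10^-3 M.
Second step: Ka2 = [H+][SeO3^2-]/[HSeO3-] ≈ [SeO3^2-] (since [H+] ≈ [HSeO3-]).
So [SeO3^2-] ≈ Ka2.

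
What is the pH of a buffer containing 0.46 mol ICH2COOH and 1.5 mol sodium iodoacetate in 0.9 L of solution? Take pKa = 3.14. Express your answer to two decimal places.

pH = 3.65

pH = pKa + log([A⁻]/[HA]) = 3.14 + log(1.5/0.46)
pH = 3.14 + (+0.513) = 3.65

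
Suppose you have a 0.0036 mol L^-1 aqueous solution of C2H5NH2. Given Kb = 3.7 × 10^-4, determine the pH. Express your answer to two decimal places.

C2H5NH2 + H2O ⇌ C2H5NH3+ + OH-
From the ICE table, Kb = x²/(0.0036 − x) = 3.7 × 10^-4.
The 5% rule fails; solving x² + Kb·x − Kb·C₀ = 0 exactly:
x = (−Kb + √(Kb² + 4·Kb·C₀))/2 = 9.84 × 10^-4 M
pOH = 3.01, so pH = 14.00 − pOH = 10.99

pH = 10.99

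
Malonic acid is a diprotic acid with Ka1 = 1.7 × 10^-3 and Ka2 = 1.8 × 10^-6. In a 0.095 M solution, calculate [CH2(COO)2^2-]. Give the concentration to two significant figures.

First ionization gives [H+] ≈ [CH2(COOH)COO-] = 1.19 × 10^-2 M.
Second step: Ka2 = [H+][CH2(COO)2^2-]/[CH2(COOH)COO-] ≈ [CH2(COO)2^2-] (since [H+] ≈ [CH2(COOH)COO-]).
So [CH2(COO)2^2-] ≈ Ka2.

1.8 × 10^-6 M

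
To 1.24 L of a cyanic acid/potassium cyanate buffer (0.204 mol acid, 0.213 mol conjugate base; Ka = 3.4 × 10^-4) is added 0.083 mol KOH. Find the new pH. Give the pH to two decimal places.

OH- converts HOCN to OCN-: HOCN → 0.121 mol, OCN- → 0.296 mol.
pKa = −log(3.4 × 10^-4) = 3.469
Henderson–Hasselbalch with mole ratio 0.296/0.121: pH = 3.469 + (+0.389)

pH = 3.86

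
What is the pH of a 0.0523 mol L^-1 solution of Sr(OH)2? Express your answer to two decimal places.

Sr(OH)2 is a strong base (each formula unit releases 2 OH-); [OH-] = 0.105 M.
pOH = -log(0.105) = 0.98
pH = 14.00 - 0.98 = 13.02

pH = 13.02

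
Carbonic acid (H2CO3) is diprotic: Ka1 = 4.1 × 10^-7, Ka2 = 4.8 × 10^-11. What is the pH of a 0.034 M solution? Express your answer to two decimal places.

Ka1 ≫ Ka2, so treat the first dissociation as the only significant source of H+.
Ka1 = x²/(0.034 − x) = 4.1 × 10^-7
x ≈ √(4.1 × 10^-7 × 0.034) = 1.18 × 10^-4 M
pH = −log(1.18 × 10^-4) = 3.93

pH = 3.93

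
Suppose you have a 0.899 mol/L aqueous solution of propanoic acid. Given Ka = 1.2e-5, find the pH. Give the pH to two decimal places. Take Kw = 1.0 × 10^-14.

CH3CH2COOH ⇌ CH3CH2COO- + H+
Let x = [H+] at equilibrium. Ka = x²/(0.899 − x).
Neglecting x in the denominator: x = √(1.2 × 10^-5 × 0.899) = 3.28 × 10^-3 M
pH = −log[H+] = −log(3.28 × 10^-3) = 2.48

pH = 2.48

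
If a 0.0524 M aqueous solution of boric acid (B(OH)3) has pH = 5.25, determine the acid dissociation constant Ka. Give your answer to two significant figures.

Ka = 6.0 × 10^-10

[H+] = 10^(-5.25) = 5.62 × 10^-6 M
At equilibrium [HA] = 0.0524 − 5.62 × 10^-6 = 5.24 × 10^-2 M
Ka = [H+][A-]/[HA] = (5.62 × 10^-6)² / 5.24 × 10^-2 = 6.0 × 10^-10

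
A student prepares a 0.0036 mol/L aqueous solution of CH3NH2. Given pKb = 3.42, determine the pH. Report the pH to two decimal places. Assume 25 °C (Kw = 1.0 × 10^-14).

pH = 11.00

CH3NH2 + H2O ⇌ CH3NH3+ + OH-
Kb = 10^(−3.42) = 3.80 × 10^-4
From the ICE table, Kb = [OH-]²/(0.0036 − [OH-]) = 3.80 × 10^-4.
The 5% rule fails; solving [OH-]² + Kb·[OH-] − Kb·C₀ = 0 exactly:
[OH-] = [−0.00038 + √(0.00038² + 5.47e-06)]/2 = 9.95 × 10^-4 M
pOH = −log(9.95 × 10^-4) = 3.00; pH = 14.00 − 3.00 = 11.00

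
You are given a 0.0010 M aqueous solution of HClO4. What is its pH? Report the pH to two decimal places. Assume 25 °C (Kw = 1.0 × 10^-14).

HClO4 is a strong acid and dissociates completely, so [H+] = 0.0010 M.
pH = -log(0.001) = 3.00

pH = 3.00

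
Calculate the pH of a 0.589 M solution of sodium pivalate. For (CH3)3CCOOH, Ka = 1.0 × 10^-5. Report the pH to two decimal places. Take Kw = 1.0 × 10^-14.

pH = 9.39

(CH3)3CCOO- is the conjugate base of the weak acid (CH3)3CCOOH.
Kb = Kw/Ka = 1.0×10^-14 / 1.0 × 10^-5 = 1.00 × 10^-9
Kb = x²/(0.589 − x) = 1.00 × 10^-9
Neglecting x in the denominator: x = √(1.00 × 10^-9 × 0.589) = 2.43 × 10^-5 M
(x/C₀ = 0.0041% < 5%, so the approximation holds.)
pOH = 4.61, so pH = 14.00 − pOH = 9.39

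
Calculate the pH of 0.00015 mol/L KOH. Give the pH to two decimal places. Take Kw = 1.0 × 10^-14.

KOH is a strong base; [OH-] = 0.00015 M.
pOH = -log(0.00015) = 3.82
pH = 14.00 - 3.82 = 10.18

pH = 10.18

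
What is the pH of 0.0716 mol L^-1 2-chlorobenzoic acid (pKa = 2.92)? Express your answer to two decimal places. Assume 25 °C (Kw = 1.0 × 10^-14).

pH = 2.06

ClC6H4COOH ⇌ ClC6H4COO- + H+
Ka = 10^(−2.92) = 1.20 × 10^-3
From the ICE table, Ka = x²/(0.0716 − x) = 1.20 × 10^-3.
x is not negligible relative to C₀; solve x² + 0.0012·x − 8.59e-05 = 0.
x = (−Ka + √(Ka² + 4·Ka·C₀))/2 = 8.69 × 10^-3 M
pH = −log(8.69 × 10^-3) = 2.06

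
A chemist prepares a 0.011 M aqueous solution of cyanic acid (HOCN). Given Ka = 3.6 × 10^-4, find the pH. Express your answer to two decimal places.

pH = 2.74

HOCN ⇌ OCN- + H+
Ka = x²/(0.011 − x) = 3.6 × 10^-4
The 5% rule fails; solving x² + Ka·x − Ka·C₀ = 0 exactly:
x = (−Ka + √(Ka² + 4·Ka·C₀))/2 = 1.82 × 10^-3 M
pH = −log(1.82 × 10^-3) = 2.74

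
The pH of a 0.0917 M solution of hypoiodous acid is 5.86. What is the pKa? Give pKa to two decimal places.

pKa = 10.68

[H+] = 10^(-5.86) = 1.38 × 10^-6 M
At equilibrium [HA] = 0.0917 − 1.38 × 10^-6 = 9.17 × 10^-2 M
Ka = [H+][A-]/[HA] = (1.38 × 10^-6)² / 9.17 × 10^-2 = 2.08 × 10^-11
pKa = -log(2.08 × 10^-11) = 10.68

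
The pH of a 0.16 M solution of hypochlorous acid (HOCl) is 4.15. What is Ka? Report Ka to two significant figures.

Ka = 3.1 × 10^-8

[H+] = 10^(-4.15) = 7.08 × 10^-5 M
At equilibrium [HA] = 0.16 − 7.08 × 10^-5 = 1.60 × 10^-1 M
Ka = [H+][A-]/[HA] = (7.08 × 10^-5)² / 1.60 × 10^-1 = 3.1 × 10^-8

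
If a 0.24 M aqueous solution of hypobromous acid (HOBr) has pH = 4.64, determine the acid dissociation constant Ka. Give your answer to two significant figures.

[H+] = 10^(-4.64) = 2.29 × 10^-5 M
At equilibrium [HA] = 0.24 − 2.29 × 10^-5 = 2.40 × 10^-1 M
Ka = [H+][A-]/[HA] = (2.29 × 10^-5)² / 2.40 × 10^-1 = 2.2 × 10^-9

Ka = 2.2 × 10^-9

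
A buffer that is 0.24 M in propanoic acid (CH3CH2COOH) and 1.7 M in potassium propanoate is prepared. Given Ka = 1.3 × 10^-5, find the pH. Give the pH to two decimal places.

pKa = −log(1.3 × 10^-5) = 4.886
Henderson–Hasselbalch: pH = pKa + log([CH3CH2COO-]/[CH3CH2COOH]) = 4.886 + log(1.7/0.24)
pH = 4.886 + (+0.850) = 5.74

pH = 5.74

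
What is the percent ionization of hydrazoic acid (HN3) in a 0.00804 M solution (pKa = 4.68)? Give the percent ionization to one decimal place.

HN3 ⇌ N3- + H+; let x = [H+] at equilibrium.
Ka = 10^(−4.68) = 2.09 × 10^-5
Solve x² + 2.09e-05x − 1.68e-07 = 0 → x = 4.00 × 10^-4 M
Fraction ionized = 4.00 × 10^-4 / 0.00804 = 0.0498 → 5.0%

5.0%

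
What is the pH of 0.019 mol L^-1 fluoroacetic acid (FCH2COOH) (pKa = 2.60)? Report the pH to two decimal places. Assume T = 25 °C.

FCH2COOH ⇌ FCH2COO- + H+
Ka = 10^(−2.60) = 2.51 × 10^-3
Let x = [H+] at equilibrium. Ka = x²/(0.019 − x).
x is not negligible relative to C₀; solve x² + 0.00251·x − 4.77e-05 = 0.
x = (−Ka + √(Ka² + 4·Ka·C₀))/2 = 5.76 × 10^-3 M
pH = −log(5.76 × 10^-3) = 2.24

pH = 2.24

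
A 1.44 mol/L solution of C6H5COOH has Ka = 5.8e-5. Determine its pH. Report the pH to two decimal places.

pH = 2.04

C6H5COOH ⇌ C6H5COO- + H+
Ka = [H+]²/(1.44 − [H+]) = 5.8 × 10^-5
Since Ka ≪ C₀, [H+] ≈ √(Ka·C₀) = 9.14 × 10^-3 M.
pH = −log(9.14 × 10^-3) = 2.04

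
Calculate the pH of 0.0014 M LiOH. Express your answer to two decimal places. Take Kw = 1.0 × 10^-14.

LiOH is a strong base; [OH-] = 0.0014 M.
pOH = -log(0.0014) = 2.85
pH = 14.00 - 2.85 = 11.15

pH = 11.15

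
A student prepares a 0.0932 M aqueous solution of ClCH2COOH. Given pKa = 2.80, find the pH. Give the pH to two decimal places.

ClCH2COOH ⇌ ClCH2COO- + H+
Ka = 10^(−2.80) = 1.58 × 10^-3
From the ICE table, Ka = x²/(0.0932 − x) = 1.58 × 10^-3.
x is not negligible relative to C₀; solve x² + 0.00158·x − 0.000147 = 0.
x = (−Ka + √(Ka² + 4·Ka·C₀))/2 = 1.14 × 10^-2 M
pH = −log[H+] = −log(1.14 × 10^-2) = 1.94

pH = 1.94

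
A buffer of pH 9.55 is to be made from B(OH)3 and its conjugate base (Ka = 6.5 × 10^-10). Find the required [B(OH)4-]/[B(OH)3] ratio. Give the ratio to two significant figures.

pKa = -log(6.5 × 10^-10) = 9.187
pH = pKa + log(r) ⇒ log(r) = 9.55 − 9.187 = +0.363
r = [B(OH)4-]/[B(OH)3] = 10^(+0.363) = 2.31

ratio = 2.3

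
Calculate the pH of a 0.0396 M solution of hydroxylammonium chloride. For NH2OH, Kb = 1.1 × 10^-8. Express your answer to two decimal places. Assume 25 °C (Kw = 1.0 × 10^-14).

NH3OH+ is the conjugate acid of the weak base NH2OH.
Ka = Kw/Kb = 1.0×10^-14 / 1.1 × 10^-8 = 9.09 × 10^-7
From the ICE table, Ka = [H+]²/(0.0396 − [H+]) = 9.09 × 10^-7.
Since Ka ≪ C₀, [H+] ≈ √(Ka·C₀) = 1.90 × 10^-4 M.
pH = −log(1.90 × 10^-4) = 3.72

pH = 3.72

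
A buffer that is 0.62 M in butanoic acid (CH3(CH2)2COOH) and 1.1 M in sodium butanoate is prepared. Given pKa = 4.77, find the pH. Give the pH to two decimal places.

pH = pKa + log([A⁻]/[HA]) = 4.77 + log(1.1/0.62)
pH = 4.77 + (+0.249) = 5.02

pH = 5.02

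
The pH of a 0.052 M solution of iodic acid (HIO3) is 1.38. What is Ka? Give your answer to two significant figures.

Ka = 1.7 × 10^-1

[H+] = 10^(-1.38) = 4.17 × 10^-2 M
At equilibrium [HA] = 0.052 − 4.17 × 10^-2 = 1.03 × 10^-2 M
Ka = [H+][A-]/[HA] = (4.17 × 10^-2)² / 1.03 × 10^-2 = 1.7 × 10^-1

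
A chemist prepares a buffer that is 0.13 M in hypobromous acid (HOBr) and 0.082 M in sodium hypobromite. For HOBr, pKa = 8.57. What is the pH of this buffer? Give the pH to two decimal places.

pH = pKa + log([A⁻]/[HA]) = 8.57 + log(0.082/0.13)
pH = 8.57 + (-0.200) = 8.37

pH = 8.37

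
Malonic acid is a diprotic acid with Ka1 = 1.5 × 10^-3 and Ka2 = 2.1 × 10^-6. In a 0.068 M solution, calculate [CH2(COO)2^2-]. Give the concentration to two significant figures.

First ionization gives [H+] ≈ [CH2(COOH)COO-] = 9.38 × 10^-3 M.
Second step: Ka2 = [H+][CH2(COO)2^2-]/[CH2(COOH)COO-] ≈ [CH2(COO)2^2-] (since [H+] ≈ [CH2(COOH)COO-]).
So [CH2(COO)2^2-] ≈ Ka2.

2.1 × 10^-6 M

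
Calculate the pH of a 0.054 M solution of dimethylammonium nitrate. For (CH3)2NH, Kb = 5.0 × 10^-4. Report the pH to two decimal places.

pH = 5.98

(CH3)2NH2+ is the conjugate acid of the weak base (CH3)2NH.
Ka = Kw/Kb = 1.0×10^-14 / 5.0 × 10^-4 = 2.00 × 10^-11
Ka = x²/(0.054 − x) = 2.00 × 10^-11
Neglecting x in the denominator: x = √(2.00 × 10^-11 × 0.054) = 1.04 × 10^-6 M
pH = −log(1.04 × 10^-6) = 5.98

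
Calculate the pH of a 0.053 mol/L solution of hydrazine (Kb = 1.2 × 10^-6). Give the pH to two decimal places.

pH = 10.40

N2H4 + H2O ⇌ N2H5+ + OH-
From the ICE table, Kb = x²/(0.053 − x) = 1.2 × 10^-6.
Neglecting x in the denominator: x = √(1.2 × 10^-6 × 0.053) = 2.52 × 10^-4 M
pOH = 3.60, so pH = 14.00 − pOH = 10.40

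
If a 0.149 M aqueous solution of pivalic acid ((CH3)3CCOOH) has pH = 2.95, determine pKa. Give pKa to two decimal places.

pKa = 5.07

[H+] = 10^(-2.95) = 1.12 × 10^-3 M
At equilibrium [HA] = 0.149 − 1.12 × 10^-3 = 1.48 × 10^-1 M
Ka = [H+][A-]/[HA] = (1.12 × 10^-3)² / 1.48 × 10^-1 = 8.48 × 10^-6
pKa = -log(8.48 × 10^-6) = 5.07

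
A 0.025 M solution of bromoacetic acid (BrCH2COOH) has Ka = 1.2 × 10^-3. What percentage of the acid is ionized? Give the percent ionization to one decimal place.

BrCH2COOH ⇌ BrCH2COO- + H+; let x = [H+] at equilibrium.
Solve x² + 0.0012x − 3e-05 = 0 → x = 4.91 × 10^-3 M
% ionization = x/C₀ × 100% = 4.91 × 10^-3/0.025 × 100% = 19.6%

19.6%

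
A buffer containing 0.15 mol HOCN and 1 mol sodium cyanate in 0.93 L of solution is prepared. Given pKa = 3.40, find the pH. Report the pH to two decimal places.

Using pH = pKa + log([base]/[acid]) with [base]/[acid] = 1/0.15:
pH = 3.40 + (+0.824) = 4.22

pH = 4.22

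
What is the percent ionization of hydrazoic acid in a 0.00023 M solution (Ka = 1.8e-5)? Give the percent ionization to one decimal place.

HN3 ⇌ N3- + H+; let x = [H+] at equilibrium.
Ka = x²/(C₀ − x); solving the quadratic gives x = 5.60 × 10^-5 M.
Fraction ionized = 5.60 × 10^-5 / 0.00023 = 0.2435 → 24.3%

24.3%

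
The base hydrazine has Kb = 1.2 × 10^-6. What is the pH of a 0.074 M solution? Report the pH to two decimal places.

pH = 10.47

N2H4 + H2O ⇌ N2H5+ + OH-
Let x = [OH-] at equilibrium. Kb = x²/(0.074 − x).
Neglecting x in the denominator: x = √(1.2 × 10^-6 × 0.074) = 2.98 × 10^-4 M
pOH = 3.53, so pH = 14.00 − pOH = 10.47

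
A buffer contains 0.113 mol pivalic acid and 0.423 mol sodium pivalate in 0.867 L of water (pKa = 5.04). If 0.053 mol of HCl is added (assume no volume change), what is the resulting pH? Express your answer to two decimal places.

Added H+ converts (CH3)3CCOO- to (CH3)3CCOOH: (CH3)3CCOOH → 0.166 mol, (CH3)3CCOO- → 0.37 mol.
pH = pKa + log(n_(CH3)3CCOO-/n_(CH3)3CCOOH) = 5.04 + log(0.37/0.166) = 5.04 + (+0.348)

pH = 5.39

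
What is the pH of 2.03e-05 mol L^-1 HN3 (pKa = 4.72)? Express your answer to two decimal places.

HN3 ⇌ N3- + H+
Ka = 10^(−4.72) = 1.91 × 10^-5
Ka = [H+]²/(2.03e-05 − [H+]) = 1.91 × 10^-5
Here C₀/Ka ≈ 1.06, so the small-[H+] approximation fails. Use the quadratic:
[H+] = (−Ka + √(Ka² + 4·Ka·C₀))/2 = 1.23 × 10^-5 M
pH = −log(1.23 × 10^-5) = 4.91

pH = 4.91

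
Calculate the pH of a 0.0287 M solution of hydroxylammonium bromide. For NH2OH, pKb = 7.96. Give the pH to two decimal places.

pH = 3.79

NH3OH+ is the conjugate acid of the weak base NH2OH.
Kb = 10^(−7.96) = 1.10 × 10^-8
Ka = Kw/Kb = 1.0×10^-14 / 1.10 × 10^-8 = 9.09 × 10^-7
From the ICE table, Ka = [H+]²/(0.0287 − [H+]) = 9.09 × 10^-7.
Assume [H+] ≪ 0.0287: [H+] ≈ √(9.09 × 10^-7 × 0.0287) = 1.62 × 10^-4 M
pH = −log(1.62 × 10^-4) = 3.79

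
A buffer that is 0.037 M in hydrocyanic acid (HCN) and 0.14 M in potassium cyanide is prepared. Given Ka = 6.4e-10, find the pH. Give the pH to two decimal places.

pH = 9.77

pKa = −log(6.4 × 10^-10) = 9.194
pH = pKa + log([A⁻]/[HA]) = 9.194 + log(0.14/0.037)
pH = 9.194 + (+0.578) = 9.77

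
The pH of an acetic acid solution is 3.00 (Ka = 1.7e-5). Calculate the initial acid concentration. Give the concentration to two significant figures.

C₀ = 6.0 × 10^-2 M

[H+] = 10^(-3.00) = 1.00 × 10^-3 M = x
Ka = x²/(C₀ − x) ⇒ C₀ = x + x²/Ka
C₀ = 1.00 × 10^-3 + (1.00 × 10^-3)²/(1.7 × 10^-5) = 5.98 × 10^-2 M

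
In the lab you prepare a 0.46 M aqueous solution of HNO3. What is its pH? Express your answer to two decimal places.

pH = 0.34

HNO3 is a strong acid and dissociates completely, so [H+] = 0.46 M.
pH = -log(0.46) = 0.34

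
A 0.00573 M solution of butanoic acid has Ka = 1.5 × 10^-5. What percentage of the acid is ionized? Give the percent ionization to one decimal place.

CH3(CH2)2COOH ⇌ CH3(CH2)2COO- + H+; let x = [H+] at equilibrium.
Solve x² + 1.5e-05x − 8.59e-08 = 0 → x = 2.86 × 10^-4 M
% ionization = x/C₀ × 100% = 2.86 × 10^-4/0.00573 × 100% = 5.0%

5.0%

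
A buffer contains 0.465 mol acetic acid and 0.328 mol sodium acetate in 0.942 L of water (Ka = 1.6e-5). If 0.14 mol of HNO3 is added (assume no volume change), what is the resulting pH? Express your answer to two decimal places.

pH = 4.29

After neutralization: n(CH3COOH) = 0.605 mol, n(CH3COO-) = 0.188 mol.
pKa = −log(1.6 × 10^-5) = 4.796
Henderson–Hasselbalch with mole ratio 0.188/0.605: pH = 4.796 + (-0.508)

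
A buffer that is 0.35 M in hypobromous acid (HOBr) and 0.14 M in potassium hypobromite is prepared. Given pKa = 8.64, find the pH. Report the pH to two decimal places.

Henderson–Hasselbalch: pH = pKa + log([OBr-]/[HOBr]) = 8.64 + log(0.14/0.35)
pH = 8.64 + (-0.398) = 8.24

pH = 8.24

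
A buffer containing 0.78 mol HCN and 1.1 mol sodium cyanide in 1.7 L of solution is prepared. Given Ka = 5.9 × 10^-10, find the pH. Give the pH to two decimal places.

pKa = −log(5.9 × 10^-10) = 9.229
Using pH = pKa + log([base]/[acid]) with [base]/[acid] = 1.1/0.78:
pH = 9.229 + (+0.149) = 9.38

pH = 9.38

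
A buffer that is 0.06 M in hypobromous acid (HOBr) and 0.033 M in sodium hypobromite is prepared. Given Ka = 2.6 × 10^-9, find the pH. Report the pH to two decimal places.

pH = 8.33

pKa = −log(2.6 × 10^-9) = 8.585
pH = pKa + log([A⁻]/[HA]) = 8.585 + log(0.033/0.06)
pH = 8.585 + (-0.260) = 8.33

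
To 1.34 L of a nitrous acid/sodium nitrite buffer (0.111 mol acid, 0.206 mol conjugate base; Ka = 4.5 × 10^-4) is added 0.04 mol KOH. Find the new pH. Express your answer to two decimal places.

After neutralization: n(HNO2) = 0.071 mol, n(NO2-) = 0.246 mol.
pKa = −log(4.5 × 10^-4) = 3.347
pH = pKa + log(n_NO2-/n_HNO2) = 3.347 + log(0.246/0.071) = 3.347 + (+0.540)

pH = 3.89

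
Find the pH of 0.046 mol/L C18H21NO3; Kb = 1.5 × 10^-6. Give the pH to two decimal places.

C18H21NO3 + H2O ⇌ C18H22NO3+ + OH-
Kb = [OH-]²/(0.046 − [OH-]) = 1.5 × 10^-6
Since Kb ≪ C₀, [OH-] ≈ √(Kb·C₀) = 2.63 × 10^-4 M.
pOH = −log(2.63 × 10^-4) = 3.58; pH = 14.00 − 3.58 = 10.42

pH = 10.42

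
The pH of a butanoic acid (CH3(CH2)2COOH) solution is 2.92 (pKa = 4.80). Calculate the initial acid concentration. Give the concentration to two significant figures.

[H+] = 10^(-2.92) = 1.20 × 10^-3 M = x
Ka = 10^(−4.80) = 1.58 × 10^-5
Ka = x²/(C₀ − x) ⇒ C₀ = x + x²/Ka
C₀ = 1.20 × 10^-3 + (1.20 × 10^-3)²/(1.58 × 10^-5) = 9.23 × 10^-2 M

C₀ = 9.2 × 10^-2 M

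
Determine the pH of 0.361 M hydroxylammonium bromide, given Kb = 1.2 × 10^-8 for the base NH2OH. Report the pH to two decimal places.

NH3OH+ is the conjugate acid of the weak base NH2OH.
Ka = Kw/Kb = 1.0×10^-14 / 1.2 × 10^-8 = 8.33 × 10^-7
From the ICE table, Ka = [H+]²/(0.361 − [H+]) = 8.33 × 10^-7.
Since Ka ≪ C₀, [H+] ≈ √(Ka·C₀) = 5.48 × 10^-4 M.
pH = −log[H+] = −log(5.48 × 10^-4) = 3.26

pH = 3.26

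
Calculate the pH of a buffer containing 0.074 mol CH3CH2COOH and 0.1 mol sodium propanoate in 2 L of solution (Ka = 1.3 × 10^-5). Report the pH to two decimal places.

pKa = −log(1.3 × 10^-5) = 4.886
pH = pKa + log([A⁻]/[HA]) = 4.886 + log(0.1/0.074)
pH = 4.886 + (+0.131) = 5.02

pH = 5.02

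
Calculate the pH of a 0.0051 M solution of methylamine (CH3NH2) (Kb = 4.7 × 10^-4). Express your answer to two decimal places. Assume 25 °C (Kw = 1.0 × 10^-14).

CH3NH2 + H2O ⇌ CH3NH3+ + OH-
Let x = [OH-] at equilibrium. Kb = x²/(0.0051 − x).
The 5% rule fails; solving x² + Kb·x − Kb·C₀ = 0 exactly:
x = (−Kb + √(Kb² + 4·Kb·C₀))/2 = 1.33 × 10^-3 M
pOH = 2.88, so pH = 14.00 − pOH = 11.12

pH = 11.12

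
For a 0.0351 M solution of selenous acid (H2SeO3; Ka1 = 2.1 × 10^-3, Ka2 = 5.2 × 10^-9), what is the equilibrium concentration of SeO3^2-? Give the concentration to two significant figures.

First ionization gives [H+] ≈ [HSeO3-] = 7.60 × 10^-3 M.
Second step: Ka2 = [H+][SeO3^2-]/[HSeO3-] ≈ [SeO3^2-] (since [H+] ≈ [HSeO3-]).
So [SeO3^2-] ≈ Ka2.

5.2 × 10^-9 M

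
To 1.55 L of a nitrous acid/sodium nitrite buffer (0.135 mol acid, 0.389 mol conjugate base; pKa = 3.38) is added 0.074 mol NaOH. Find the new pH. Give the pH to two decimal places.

pH = 4.26

After neutralization: n(HNO2) = 0.061 mol, n(NO2-) = 0.463 mol.
pH = pKa + log([A⁻]/[HA]) = 3.38 + log(0.463/0.061) = 3.38 +0.880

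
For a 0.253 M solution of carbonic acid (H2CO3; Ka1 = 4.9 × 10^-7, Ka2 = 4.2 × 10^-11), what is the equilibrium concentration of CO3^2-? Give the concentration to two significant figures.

First ionization gives [H+] ≈ [HCO3-] = 3.52 × 10^-4 M.
Second step: Ka2 = [H+][CO3^2-]/[HCO3-] ≈ [CO3^2-] (since [H+] ≈ [HCO3-]).
So [CO3^2-] ≈ Ka2.

4.2 × 10^-11 M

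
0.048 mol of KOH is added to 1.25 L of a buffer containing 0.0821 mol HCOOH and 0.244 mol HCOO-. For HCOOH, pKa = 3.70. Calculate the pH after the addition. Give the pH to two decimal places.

pH = 4.63

OH- converts HCOOH to HCOO-: HCOOH → 0.0341 mol, HCOO- → 0.292 mol.
pH = pKa + log(n_HCOO-/n_HCOOH) = 3.70 + log(0.292/0.0341) = 3.70 + (+0.933)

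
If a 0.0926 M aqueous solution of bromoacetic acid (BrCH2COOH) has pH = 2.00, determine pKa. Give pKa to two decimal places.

[H+] = 10^(-2.00) = 1.00 × 10^-2 M
At equilibrium [HA] = 0.0926 − 1.00 × 10^-2 = 8.26 × 10^-2 M
Ka = [H+][A-]/[HA] = (1.00 × 10^-2)² / 8.26 × 10^-2 = 1.21 × 10^-3
pKa = -log(1.21 × 10^-3) = 2.92

pKa = 2.92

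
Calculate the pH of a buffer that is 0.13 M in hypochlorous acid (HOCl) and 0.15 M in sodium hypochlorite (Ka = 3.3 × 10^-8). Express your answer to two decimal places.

pH = 7.54

pKa = −log(3.3 × 10^-8) = 7.481
Using pH = pKa + log([base]/[acid]) with [base]/[acid] = 0.15/0.13:
pH = 7.481 + (+0.062) = 7.54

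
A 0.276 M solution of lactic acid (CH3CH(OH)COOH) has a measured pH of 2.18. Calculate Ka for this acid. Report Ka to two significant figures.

[H+] = 10^(-2.18) = 6.61 × 10^-3 M
At equilibrium [HA] = 0.276 − 6.61 × 10^-3 = 2.69 × 10^-1 M
Ka = [H+][A-]/[HA] = (6.61 × 10^-3)² / 2.69 × 10^-1 = 1.6 × 10^-4

Ka = 1.6 × 10^-4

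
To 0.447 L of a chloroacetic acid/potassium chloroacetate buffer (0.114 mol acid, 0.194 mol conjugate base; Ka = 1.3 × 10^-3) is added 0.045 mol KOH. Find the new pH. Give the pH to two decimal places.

OH- converts ClCH2COOH to ClCH2COO-: ClCH2COOH → 0.069 mol, ClCH2COO- → 0.239 mol.
pKa = −log(1.3 × 10^-3) = 2.886
pH = pKa + log([A⁻]/[HA]) = 2.886 + log(0.239/0.069) = 2.886 +0.540

pH = 3.43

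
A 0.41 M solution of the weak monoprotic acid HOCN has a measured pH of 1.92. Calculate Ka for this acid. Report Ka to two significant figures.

[H+] = 10^(-1.92) = 1.20 × 10^-2 M
At equilibrium [HA] = 0.41 − 1.20 × 10^-2 = 3.98 × 10^-1 M
Ka = [H+][A-]/[HA] = (1.20 × 10^-2)² / 3.98 × 10^-1 = 3.6 × 10^-4

Ka = 3.6 × 10^-4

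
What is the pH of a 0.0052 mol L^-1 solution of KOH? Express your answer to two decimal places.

pH = 11.72

KOH is a strong base; [OH-] = 0.0052 M.
pOH = -log(0.0052) = 2.28
pH = 14.00 - 2.28 = 11.72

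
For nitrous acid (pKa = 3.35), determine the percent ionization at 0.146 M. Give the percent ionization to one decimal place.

HNO2 ⇌ NO2- + H+; let x = [H+] at equilibrium.
Ka = 10^(−3.35) = 4.47 × 10^-4
Ka = x²/(C₀ − x); solving the quadratic gives x = 7.86 × 10^-3 M.
% ionization = x/C₀ × 100% = 7.86 × 10^-3/0.146 × 100% = 5.4%

5.4%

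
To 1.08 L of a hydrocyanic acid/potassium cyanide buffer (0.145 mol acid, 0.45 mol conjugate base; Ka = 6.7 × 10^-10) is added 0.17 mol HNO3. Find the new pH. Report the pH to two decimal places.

Added H+ converts CN- to HCN: HCN → 0.315 mol, CN- → 0.28 mol.
pKa = −log(6.7 × 10^-10) = 9.174
pH = pKa + log([A⁻]/[HA]) = 9.174 + log(0.28/0.315) = 9.174 -0.051

pH = 9.12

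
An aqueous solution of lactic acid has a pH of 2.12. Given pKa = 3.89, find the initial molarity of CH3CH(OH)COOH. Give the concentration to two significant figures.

[H+] = 10^(-2.12) = 7.59 × 10^-3 M = x
Ka = 10^(−3.89) = 1.29 × 10^-4
Ka = x²/(C₀ − x) ⇒ C₀ = x + x²/Ka
C₀ = 7.59 × 10^-3 + (7.59 × 10^-3)²/(1.29 × 10^-4) = 4.54 × 10^-1 M

C₀ = 4.5 × 10^-1 M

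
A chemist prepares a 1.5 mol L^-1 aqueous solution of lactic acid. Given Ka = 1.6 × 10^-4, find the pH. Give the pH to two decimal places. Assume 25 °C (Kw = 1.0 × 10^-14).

CH3CH(OH)COOH ⇌ CH3CH(OH)COO- + H+
Ka = x²/(1.5 − x) = 1.6 × 10^-4
Since Ka ≪ C₀, x ≈ √(Ka·C₀) = 1.55 × 10^-2 M.
pH = −log[H+] = −log(1.55 × 10^-2) = 1.81

pH = 1.81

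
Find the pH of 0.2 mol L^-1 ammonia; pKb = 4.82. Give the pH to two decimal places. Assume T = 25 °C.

pH = 11.24

NH3 + H2O ⇌ NH4+ + OH-
Kb = 10^(−4.82) = 1.51 × 10^-5
Kb = [OH-]²/(0.2 − [OH-]) = 1.51 × 10^-5
Since Kb ≪ C₀, [OH-] ≈ √(Kb·C₀) = 1.74 × 10^-3 M.
([OH-]/C₀ = 0.87% < 5%, so the approximation holds.)
pOH = −log(1.74 × 10^-3) = 2.76; pH = 14.00 − 2.76 = 11.24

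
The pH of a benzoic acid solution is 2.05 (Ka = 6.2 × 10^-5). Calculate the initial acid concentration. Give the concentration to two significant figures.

C₀ = 1.3 M

[H+] = 10^(-2.05) = 8.91 × 10^-3 M = x
Ka = x²/(C₀ − x) ⇒ C₀ = x + x²/Ka
C₀ = 8.91 × 10^-3 + (8.91 × 10^-3)²/(6.2 × 10^-5) = 1.29 M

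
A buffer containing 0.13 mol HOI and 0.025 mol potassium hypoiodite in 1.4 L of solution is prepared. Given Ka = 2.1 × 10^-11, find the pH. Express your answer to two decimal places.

pKa = −log(2.1 × 10^-11) = 10.678
Using pH = pKa + log([base]/[acid]) with [base]/[acid] = 0.025/0.13:
pH = 10.678 + (-0.716) = 9.96

pH = 9.96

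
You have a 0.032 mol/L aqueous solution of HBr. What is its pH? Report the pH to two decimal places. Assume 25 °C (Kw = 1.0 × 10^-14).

pH = 1.49

HBr is a strong acid and dissociates completely, so [H+] = 0.032 M.
pH = -log(0.032) = 1.49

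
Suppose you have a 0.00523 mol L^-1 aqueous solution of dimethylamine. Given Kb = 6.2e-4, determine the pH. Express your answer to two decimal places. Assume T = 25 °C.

pH = 11.18

(CH3)2NH + H2O ⇌ (CH3)2NH2+ + OH-
From the ICE table, Kb = [OH-]²/(0.00523 − [OH-]) = 6.2 × 10^-4.
The 5% rule fails; solving [OH-]² + Kb·[OH-] − Kb·C₀ = 0 exactly:
[OH-] = [−0.00062 + √(0.00062² + 1.3e-05)]/2 = 1.52 × 10^-3 M
pOH = −log(1.52 × 10^-3) = 2.82; pH = 14.00 − 2.82 = 11.18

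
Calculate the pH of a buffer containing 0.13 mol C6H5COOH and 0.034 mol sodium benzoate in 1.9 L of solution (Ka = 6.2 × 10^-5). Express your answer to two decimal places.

pKa = −log(6.2 × 10^-5) = 4.208
pH = pKa + log([A⁻]/[HA]) = 4.208 + log(0.034/0.13)
pH = 4.208 + (-0.582) = 3.63

pH = 3.63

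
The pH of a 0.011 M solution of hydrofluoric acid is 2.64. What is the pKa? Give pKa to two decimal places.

[H+] = 10^(-2.64) = 2.29 × 10^-3 M
At equilibrium [HA] = 0.011 − 2.29 × 10^-3 = 8.71 × 10^-3 M
Ka = [H+][A-]/[HA] = (2.29 × 10^-3)² / 8.71 × 10^-3 = 6.02 × 10^-4
pKa = -log(6.02 × 10^-4) = 3.22

pKa = 3.22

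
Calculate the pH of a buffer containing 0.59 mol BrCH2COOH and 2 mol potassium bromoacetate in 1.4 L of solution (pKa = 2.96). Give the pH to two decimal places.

Using pH = pKa + log([base]/[acid]) with [base]/[acid] = 2/0.59:
pH = 2.96 + (+0.530) = 3.49

pH = 3.49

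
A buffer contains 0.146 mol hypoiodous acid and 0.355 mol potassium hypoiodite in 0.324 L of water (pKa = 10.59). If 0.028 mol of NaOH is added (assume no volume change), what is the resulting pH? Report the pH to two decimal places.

OH- converts HOI to OI-: HOI → 0.118 mol, OI- → 0.383 mol.
Henderson–Hasselbalch with mole ratio 0.383/0.118: pH = 10.59 + (+0.511)

pH = 11.10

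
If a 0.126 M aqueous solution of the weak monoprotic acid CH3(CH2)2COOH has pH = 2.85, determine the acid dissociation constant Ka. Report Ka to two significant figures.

Ka = 1.6 × 10^-5

[H+] = 10^(-2.85) = 1.41 × 10^-3 M
At equilibrium [HA] = 0.126 − 1.41 × 10^-3 = 1.25 × 10^-1 M
Ka = [H+][A-]/[HA] = (1.41 × 10^-3)² / 1.25 × 10^-1 = 1.6 × 10^-5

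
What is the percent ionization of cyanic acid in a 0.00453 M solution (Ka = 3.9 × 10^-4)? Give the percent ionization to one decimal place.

HOCN ⇌ OCN- + H+; let x = [H+] at equilibrium.
Ka = x²/(C₀ − x); solving the quadratic gives x = 1.15 × 10^-3 M.
Fraction ionized = 1.15 × 10^-3 / 0.00453 = 0.2539 → 25.4%

25.4%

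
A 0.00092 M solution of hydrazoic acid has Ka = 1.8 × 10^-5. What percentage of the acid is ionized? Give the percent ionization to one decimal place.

13.0%

HN3 ⇌ N3- + H+; let x = [H+] at equilibrium.
Solve x² + 1.8e-05x − 1.66e-08 = 0 → x = 1.20 × 10^-4 M
% ionization = x/C₀ × 100% = 1.20 × 10^-4/0.00092 × 100% = 13.0%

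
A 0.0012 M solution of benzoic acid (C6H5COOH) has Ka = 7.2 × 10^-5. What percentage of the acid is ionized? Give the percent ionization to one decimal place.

21.7%

C6H5COOH ⇌ C6H5COO- + H+; let x = [H+] at equilibrium.
Solve x² + 7.2e-05x − 8.64e-08 = 0 → x = 2.60 × 10^-4 M
% ionization = x/C₀ × 100% = 2.60 × 10^-4/0.0012 × 100% = 21.7%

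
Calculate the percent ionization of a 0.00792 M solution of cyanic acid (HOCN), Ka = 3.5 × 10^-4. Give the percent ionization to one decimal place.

HOCN ⇌ OCN- + H+; let x = [H+] at equilibrium.
Ka = x²/(C₀ − x); solving the quadratic gives x = 1.50 × 10^-3 M.
Fraction ionized = 1.50 × 10^-3 / 0.00792 = 0.1894 → 18.9%

18.9%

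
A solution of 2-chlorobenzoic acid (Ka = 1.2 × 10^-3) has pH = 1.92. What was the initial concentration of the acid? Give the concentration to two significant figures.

[H+] = 10^(-1.92) = 1.20 × 10^-2 M = x
Ka = x²/(C₀ − x) ⇒ C₀ = x + x²/Ka
C₀ = 1.20 × 10^-2 + (1.20 × 10^-2)²/(1.2 × 10^-3) = 1.32 × 10^-1 M

C₀ = 1.3 × 10^-1 M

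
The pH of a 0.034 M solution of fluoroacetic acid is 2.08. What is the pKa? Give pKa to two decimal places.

pKa = 2.57

[H+] = 10^(-2.08) = 8.32 × 10^-3 M
At equilibrium [HA] = 0.034 − 8.32 × 10^-3 = 2.57 × 10^-2 M
Ka = [H+][A-]/[HA] = (8.32 × 10^-3)² / 2.57 × 10^-2 = 2.69 × 10^-3
pKa = -log(2.69 × 10^-3) = 2.57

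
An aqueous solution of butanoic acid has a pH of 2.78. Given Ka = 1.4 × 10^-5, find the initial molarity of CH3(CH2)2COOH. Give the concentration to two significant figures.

C₀ = 2.0 × 10^-1 M

[H+] = 10^(-2.78) = 1.66 × 10^-3 M = x
Ka = x²/(C₀ − x) ⇒ C₀ = x + x²/Ka
C₀ = 1.66 × 10^-3 + (1.66 × 10^-3)²/(1.4 × 10^-5) = 1.98 × 10^-1 M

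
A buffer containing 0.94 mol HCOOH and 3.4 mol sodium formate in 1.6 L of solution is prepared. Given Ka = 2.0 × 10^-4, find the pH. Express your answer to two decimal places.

pH = 4.26

pKa = −log(2.0 × 10^-4) = 3.699
pH = pKa + log([A⁻]/[HA]) = 3.699 + log(3.4/0.94)
pH = 3.699 + (+0.558) = 4.26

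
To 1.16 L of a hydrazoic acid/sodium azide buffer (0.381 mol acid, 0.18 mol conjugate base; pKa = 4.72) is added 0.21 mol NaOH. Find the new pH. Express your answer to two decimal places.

OH- converts HN3 to N3-: HN3 → 0.171 mol, N3- → 0.39 mol.
pH = pKa + log(n_N3-/n_HN3) = 4.72 + log(0.39/0.171) = 4.72 + (+0.358)

pH = 5.08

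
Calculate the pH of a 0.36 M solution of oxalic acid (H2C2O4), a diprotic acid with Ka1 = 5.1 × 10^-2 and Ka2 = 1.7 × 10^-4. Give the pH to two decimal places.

Ka1 ≫ Ka2, so treat the first dissociation as the only significant source of H+.
Ka1 = x²/(0.36 − x) = 5.1 × 10^-2
Solving the quadratic: x = (−Ka1 + √(Ka1² + 4·Ka1·C₀))/2 = 1.12 × 10^-1 M
pH = −log(1.12 × 10^-1) = 0.95

pH = 0.95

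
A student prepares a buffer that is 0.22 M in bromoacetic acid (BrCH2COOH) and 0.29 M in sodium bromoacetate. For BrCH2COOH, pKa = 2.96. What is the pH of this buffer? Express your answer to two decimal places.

pH = pKa + log([A⁻]/[HA]) = 2.96 + log(0.29/0.22)
pH = 2.96 + (+0.120) = 3.08

pH = 3.08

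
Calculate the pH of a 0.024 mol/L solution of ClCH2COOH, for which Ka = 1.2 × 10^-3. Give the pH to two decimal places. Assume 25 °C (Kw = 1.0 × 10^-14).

pH = 2.32

ClCH2COOH ⇌ ClCH2COO- + H+
From the ICE table, Ka = [H+]²/(0.024 − [H+]) = 1.2 × 10^-3.
[H+] is not negligible relative to C₀; solve [H+]² + 0.0012·[H+] − 2.88e-05 = 0.
[H+] = (−Ka + √(Ka² + 4·Ka·C₀))/2 = 4.80 × 10^-3 M
pH = −log(4.80 × 10^-3) = 2.32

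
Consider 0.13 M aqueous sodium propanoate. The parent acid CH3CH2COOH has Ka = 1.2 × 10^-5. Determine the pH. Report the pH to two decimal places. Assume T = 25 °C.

pH = 9.02

CH3CH2COO- is the conjugate base of the weak acid CH3CH2COOH.
Kb = Kw/Ka = 1.0×10^-14 / 1.2 × 10^-5 = 8.33 × 10^-10
Kb = x²/(0.13 − x) = 8.33 × 10^-10
Assume x ≪ 0.13: x ≈ √(8.33 × 10^-10 × 0.13) = 1.04 × 10^-5 M
Check: 0.008% ionized — well under 5%, approximation valid.
pOH = 4.98, so pH = 14.00 − pOH = 9.02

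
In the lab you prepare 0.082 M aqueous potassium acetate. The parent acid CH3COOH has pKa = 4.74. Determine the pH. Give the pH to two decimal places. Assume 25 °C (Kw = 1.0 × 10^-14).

pH = 8.83

CH3COO- is the conjugate base of the weak acid CH3COOH.
Ka = 10^(−4.74) = 1.82 × 10^-5
Kb = Kw/Ka = 1.0×10^-14 / 1.82 × 10^-5 = 5.49 × 10^-10
From the ICE table, Kb = x²/(0.082 − x) = 5.49 × 10^-10.
Assume x ≪ 0.082: x ≈ √(5.49 × 10^-10 × 0.082) = 6.71 × 10^-6 M
Check: 0.0082% ionized — well under 5%, approximation valid.
pOH = −log(6.71 × 10^-6) = 5.17; pH = 14.00 − 5.17 = 8.83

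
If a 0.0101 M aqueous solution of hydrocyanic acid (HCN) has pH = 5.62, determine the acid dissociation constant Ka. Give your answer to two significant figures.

[H+] = 10^(-5.62) = 2.40 × 10^-6 M
At equilibrium [HA] = 0.0101 − 2.40 × 10^-6 = 1.01 × 10^-2 M
Ka = [H+][A-]/[HA] = (2.40 × 10^-6)² / 1.01 × 10^-2 = 5.7 × 10^-10

Ka = 5.7 × 10^-10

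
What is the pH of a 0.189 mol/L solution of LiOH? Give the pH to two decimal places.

LiOH is a strong base; [OH-] = 0.189 M.
pOH = -log(0.189) = 0.72
pH = 14.00 - 0.72 = 13.28

pH = 13.28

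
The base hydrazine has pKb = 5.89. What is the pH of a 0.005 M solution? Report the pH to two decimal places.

N2H4 + H2O ⇌ N2H5+ + OH-
Kb = 10^(−5.89) = 1.29 × 10^-6
From the ICE table, Kb = x²/(0.005 − x) = 1.29 × 10^-6.
Since Kb ≪ C₀, x ≈ √(Kb·C₀) = 8.03 × 10^-5 M.
Check: 1.6% ionized — well under 5%, approximation valid.
pOH = 4.10, so pH = 14.00 − pOH = 9.90

pH = 9.90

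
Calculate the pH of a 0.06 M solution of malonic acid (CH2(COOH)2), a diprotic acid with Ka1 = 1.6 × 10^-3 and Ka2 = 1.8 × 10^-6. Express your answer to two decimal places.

pH = 2.04

Ka1 ≫ Ka2, so treat the first dissociation as the only significant source of H+.
Ka1 = x²/(0.06 − x) = 1.6 × 10^-3
Solving the quadratic: x = (−Ka1 + √(Ka1² + 4·Ka1·C₀))/2 = 9.03 × 10^-3 M
pH = −log(9.03 × 10^-3) = 2.04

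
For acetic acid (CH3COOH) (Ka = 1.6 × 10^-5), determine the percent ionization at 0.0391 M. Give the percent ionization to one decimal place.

CH3COOH ⇌ CH3COO- + H+; let x = [H+] at equilibrium.
x ≈ √(Ka·C₀) = √(1.6 × 10^-5 × 0.0391) = 7.91 × 10^-4 M
% ionization = x/C₀ × 100% = 7.91 × 10^-4/0.0391 × 100% = 2.0%

2.0%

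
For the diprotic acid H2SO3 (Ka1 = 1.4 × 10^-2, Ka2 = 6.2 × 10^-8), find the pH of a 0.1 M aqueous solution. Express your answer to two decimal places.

pH = 1.51

Since Ka1 ≫ Ka2, the first ionization dominates [H+].
Ka1 = x²/(0.1 − x) = 1.4 × 10^-2
Solving the quadratic: x = (−Ka1 + √(Ka1² + 4·Ka1·C₀))/2 = 3.11 × 10^-2 M
pH = −log(3.11 × 10^-2) = 1.51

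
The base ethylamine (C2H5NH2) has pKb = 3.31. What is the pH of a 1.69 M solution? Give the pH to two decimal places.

pH = 12.46

C2H5NH2 + H2O ⇌ C2H5NH3+ + OH-
Kb = 10^(−3.31) = 4.90 × 10^-4
From the ICE table, Kb = [OH-]²/(1.69 − [OH-]) = 4.90 × 10^-4.
Assume [OH-] ≪ 1.69: [OH-] ≈ √(4.90 × 10^-4 × 1.69) = 2.88 × 10^-2 M
([OH-]/C₀ = 1.7% < 5%, so the approximation holds.)
pOH = 1.54, so pH = 14.00 − pOH = 12.46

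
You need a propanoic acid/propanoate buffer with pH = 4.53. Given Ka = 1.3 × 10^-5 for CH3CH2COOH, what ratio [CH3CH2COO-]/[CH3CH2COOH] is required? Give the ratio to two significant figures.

pKa = -log(1.3 × 10^-5) = 4.886
pH = pKa + log(r) ⇒ log(r) = 4.53 − 4.886 = -0.356
r = [CH3CH2COO-]/[CH3CH2COOH] = 10^(-0.356) = 0.441

ratio = 0.44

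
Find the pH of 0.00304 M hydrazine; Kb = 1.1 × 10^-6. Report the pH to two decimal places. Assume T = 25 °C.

N2H4 + H2O ⇌ N2H5+ + OH-
Kb = [OH-]²/(0.00304 − [OH-]) = 1.1 × 10^-6
Neglecting [OH-] in the denominator: [OH-] = √(1.1 × 10^-6 × 0.00304) = 5.78 × 10^-5 M
pOH = −log(5.78 × 10^-5) = 4.24; pH = 14.00 − 4.24 = 9.76

pH = 9.76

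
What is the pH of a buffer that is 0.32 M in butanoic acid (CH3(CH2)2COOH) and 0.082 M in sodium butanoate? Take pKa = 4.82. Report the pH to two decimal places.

pH = 4.23

Using pH = pKa + log([base]/[acid]) with [base]/[acid] = 0.082/0.32:
pH = 4.82 + (-0.591) = 4.23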